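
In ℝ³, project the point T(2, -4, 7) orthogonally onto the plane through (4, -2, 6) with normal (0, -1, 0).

(2, -2, 7)

The perpendicular from T has direction n = (0, -1, 0): r = (2, -4, 7) + μ(0, -1, 0).
Substitute into the plane: n·(T + μn) = 2 gives 4 + 1μ = 2, so μ = -2.
Foot = (2, -4, 7) + (-2)·(0, -1, 0) = (2, -2, 7).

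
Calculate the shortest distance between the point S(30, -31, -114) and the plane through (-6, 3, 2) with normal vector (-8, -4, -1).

The plane has equation n·(r − (-6, 3, 2)) = 0, i.e. n·r = 34.
Then n·(30, -31, -114) - 34 = -36.
|n| = √(64 + 16 + 1) = 9, so the distance is |-36|/9 = 4.

4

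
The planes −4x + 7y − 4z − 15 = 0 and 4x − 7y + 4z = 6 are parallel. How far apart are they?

7/3

Divide the second equation by -1 to match normals: −4x + 7y − 4z = -6.
With common normal n = (−4, 7, −4) (|n| = 9), the distance is |15 − (-6)|/|n| = 21/9 = 7/3.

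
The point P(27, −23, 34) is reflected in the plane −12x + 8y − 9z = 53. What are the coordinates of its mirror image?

(-45, 25, -20)

With n = (−12, 8, −9), the signed offset is (n·P − 53)/|n|² = -867/289 = -3.
P' = P − 2t·n = (27, −23, 34) − (-6)·(−12, 8, −9) = (−45, 25, −20).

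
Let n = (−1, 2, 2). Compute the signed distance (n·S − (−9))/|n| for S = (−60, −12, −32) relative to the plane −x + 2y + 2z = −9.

n·S − (-9) = -19.
|n| = 3, so the signed distance is -19/3.

-19/3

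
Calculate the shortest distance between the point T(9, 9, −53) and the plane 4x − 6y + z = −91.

20/√53

Normal vector n = (4, −6, 1), and n·(9, 9, −53) − (−91) = 20.
|n| = √(16 + 36 + 1) = √53, so the distance is |20|/√53 = 20/√53.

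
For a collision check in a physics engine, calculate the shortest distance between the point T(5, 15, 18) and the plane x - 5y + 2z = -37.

Normal vector n = (1, -5, 2), and n·(5, 15, 18) - (-37) = 3.
|n| = √(1 + 25 + 4) = √30, so the distance is |3|/√30 = 3/√30.

√30/10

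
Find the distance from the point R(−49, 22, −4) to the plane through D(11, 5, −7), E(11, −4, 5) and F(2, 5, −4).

17/√26

DE = (0, −9, 12) and DF = (−9, 0, 3), so a normal is n = DE × DF = (−27, −108, −81).
Then n·(−49, 22, −4) − (−270) = −459.
|n| = √(729 + 11664 + 6561) = 27√26, so the distance is |-459|/(27√26) = 17/√26.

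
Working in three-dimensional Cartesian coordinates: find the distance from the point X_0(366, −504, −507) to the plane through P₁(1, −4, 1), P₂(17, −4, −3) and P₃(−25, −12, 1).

P₁P₂ = (16, 0, −4) and P₁P₃ = (−26, −8, 0), so a normal is n = P₁P₂ × P₁P₃ = (−32, 104, −128).
Then n·(366, −504, −507) − (−576) = 1344.
|n| = √(1024 + 10816 + 16384) = 168, so the distance is |1344|/168 = 8.

8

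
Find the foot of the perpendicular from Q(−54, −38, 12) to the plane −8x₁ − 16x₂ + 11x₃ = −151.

n = (−8, −16, 11), |n|² = 441, and n·Q − (-151) = 1323.
t = 1323/441 = 3, so the foot is Q − t·n = (−54, −38, 12) − 3·(−8, −16, 11) = (−30, 10, −21).

(-30, 10, -21)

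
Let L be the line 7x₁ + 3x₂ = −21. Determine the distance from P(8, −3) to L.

34√58/29

d = |7·8 + 3·(-3) − (-21)| / √(49 + 9) = |68|/√58 = 68/√58.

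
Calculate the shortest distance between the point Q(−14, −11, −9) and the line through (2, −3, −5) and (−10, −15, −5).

A direction vector is d = (−12, −12, 0).
AP = (−16, −8, −4), and AP × d = (−48, 48, 96).
|AP × d|² = 13824 and |d|² = 288, so the distance is √(13824/288) = √48 = 4√3.

4√3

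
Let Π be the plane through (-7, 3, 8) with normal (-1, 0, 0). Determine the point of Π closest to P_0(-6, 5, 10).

The perpendicular from P_0 has direction n = (-1, 0, 0): r = (-6, 5, 10) + μ(-1, 0, 0).
Substitute into the plane: n·(P_0 + μn) = 7 gives 6 + 1μ = 7, so μ = 1.
Foot = (-6, 5, 10) + 1·(-1, 0, 0) = (-7, 5, 10).

(-7, 5, 10)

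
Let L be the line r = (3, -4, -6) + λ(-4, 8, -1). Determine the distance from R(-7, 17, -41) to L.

Direction vector d = (-4, 8, -1).
AP = (-10, 21, -35); AP·d = 243, |AP|² = 1766, |d|² = 81.
distance² = |AP|² − (AP·d)²/|d|² = 1766 − 59049/81 = 1037, so the distance is √1037.

√1037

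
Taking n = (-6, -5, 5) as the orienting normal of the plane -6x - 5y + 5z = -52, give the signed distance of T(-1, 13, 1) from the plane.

n·T − (-52) = -2.
|n| = √86, so the signed distance is -√86/43.

-√86/43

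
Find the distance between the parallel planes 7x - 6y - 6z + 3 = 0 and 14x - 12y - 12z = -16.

Divide the second equation by 2 to match normals: 7x - 6y - 6z = -8.
Both planes have normal n = (7, -6, -6), |n| = 11. Any point on the first plane is at distance |(-8) − (-3)|/|n| = 5/11 from the second.

5/11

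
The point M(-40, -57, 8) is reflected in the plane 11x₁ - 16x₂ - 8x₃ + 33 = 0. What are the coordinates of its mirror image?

n = (11, -16, -8), |n|² = 441, n·M − (-33) = 441, so t = 441/441 = 1.
Foot F = M − 1·n = (-51, -41, 16); the reflection is 2F − M = (-62, -25, 24).

(-62, -25, 24)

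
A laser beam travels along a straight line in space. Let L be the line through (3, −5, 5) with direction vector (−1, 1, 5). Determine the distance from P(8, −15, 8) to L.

Direction vector d = (−1, 1, 5).
AP = (5, −10, 3); AP·d = 0, |AP|² = 134, |d|² = 27.
distance² = |AP|² − (AP·d)²/|d|² = 134 − 0/27 = 134, so the distance is √134.

√134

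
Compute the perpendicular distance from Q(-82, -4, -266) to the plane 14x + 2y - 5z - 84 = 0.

d = |14·(-82) + 2·(-4) + (-5)·(-266) − 84| / √(196 + 4 + 25) = |90| / 15 = 6.

6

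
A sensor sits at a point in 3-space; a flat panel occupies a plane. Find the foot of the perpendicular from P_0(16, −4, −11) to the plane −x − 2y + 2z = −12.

n = (−1, −2, 2), |n|² = 9, and n·P_0 − (-12) = -18.
t = -18/9 = -2, so the foot is P_0 − t·n = (16, −4, −11) − (-2)·(−1, −2, 2) = (14, −8, −7).

(14, -8, -7)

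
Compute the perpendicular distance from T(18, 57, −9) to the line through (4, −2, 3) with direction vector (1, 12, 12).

√2665

Direction vector d = (1, 12, 12).
AP = (14, 59, −12), and AP × d = (852, −180, 109).
|AP × d|² = 770185 and |d|² = 289, so the distance is √(770185/289) = √2665.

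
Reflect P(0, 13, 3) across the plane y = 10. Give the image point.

(0, 7, 3)

With n = (0, 1, 0), the signed offset is (n·P − 10)/|n|² = 3/1 = 3.
P' = P − 2t·n = (0, 13, 3) − 6·(0, 1, 0) = (0, 7, 3).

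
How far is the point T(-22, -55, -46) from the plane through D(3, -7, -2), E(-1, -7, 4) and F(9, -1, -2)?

19√22/22

DE = (-4, 0, 6) and DF = (6, 6, 0), so a normal is n = DE × DF = (-36, 36, -24).
Then n·(-22, -55, -46) - (-312) = 228.
|n| = √(1296 + 1296 + 576) = 12√22, so the distance is |228|/(12√22) = 19/√22.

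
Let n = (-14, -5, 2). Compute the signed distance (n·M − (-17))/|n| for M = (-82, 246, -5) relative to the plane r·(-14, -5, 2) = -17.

n·M − (-17) = -75.
|n| = 15, so the signed distance is -75/15 = -5.

-5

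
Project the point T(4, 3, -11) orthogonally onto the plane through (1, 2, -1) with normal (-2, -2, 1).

(0, -1, -9)

n = (-2, -2, 1), |n|² = 9, and n·T − (-7) = -18.
t = -18/9 = -2, so the foot is T − t·n = (4, 3, -11) − (-2)·(-2, -2, 1) = (0, -1, -9).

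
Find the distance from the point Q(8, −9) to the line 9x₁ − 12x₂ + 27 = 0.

The normal to the line is n = (9, −12) with |n| = 15.
|n·Q − (-27)| = |180 − (-27)| = 207, so the distance is 207/15 = 69/5.

69/5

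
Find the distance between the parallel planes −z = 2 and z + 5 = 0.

3

Divide the second equation by -1 to match normals: −z = 5.
Both planes have normal n = (0, 0, −1), |n| = 1. Any point on the first plane is at distance |5 − 2|/|n| = 3/1 = 3 from the second.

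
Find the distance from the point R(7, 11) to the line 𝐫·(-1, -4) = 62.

d = |(-1)·7 + (-4)·11 − 62| / √(1 + 16) = |-113|/√17 = 113√17/17.

113√17/17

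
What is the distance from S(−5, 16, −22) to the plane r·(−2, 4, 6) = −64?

Normal vector n = (−2, 4, 6), and n·(−5, 16, −22) − (−64) = 6.
|n| = √(4 + 16 + 36) = 2√14, so the distance is |6|/(2√14) = 3/√14.

3√14/14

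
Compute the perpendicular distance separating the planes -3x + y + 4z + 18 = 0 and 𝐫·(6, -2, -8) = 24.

Divide the second equation by -2 to match normals: -3x + y + 4z = -12.
With common normal n = (-3, 1, 4) (|n| = √26), the distance is |(-18) − (-12)|/|n| = 6/√26.

3√26/13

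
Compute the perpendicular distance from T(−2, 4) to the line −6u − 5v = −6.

d = |(-6)·(-2) + (-5)·4 − (-6)| / √(36 + 25) = |-2|/√61 = 2/√61.

2√61/61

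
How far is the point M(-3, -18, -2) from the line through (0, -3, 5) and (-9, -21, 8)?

A direction vector is d = (-9, -18, 3).
AP = (-3, -15, -7); AP·d = 276, |AP|² = 283, |d|² = 414.
distance² = |AP|² − (AP·d)²/|d|² = 283 − 76176/414 = 99, so the distance is 3√11.

3√11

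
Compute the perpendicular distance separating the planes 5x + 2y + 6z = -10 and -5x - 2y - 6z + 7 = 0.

Divide the second equation by -1 to match normals: 5x + 2y + 6z = 7.
Both planes have normal n = (5, 2, 6), |n| = √65. Any point on the first plane is at distance |7 − (-10)|/|n| = 17/√65 from the second.

17√65/65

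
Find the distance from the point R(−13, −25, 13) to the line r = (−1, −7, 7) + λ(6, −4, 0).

Direction vector d = (6, −4, 0).
AP = (−12, −18, 6), and AP × d = (24, 36, 156).
|AP × d|² = 26208 and |d|² = 52, so the distance is √(26208/52) = √504 = 6√14.

6√14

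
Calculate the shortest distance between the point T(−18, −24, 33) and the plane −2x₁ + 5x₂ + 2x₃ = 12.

10√33/11

Normal vector n = (−2, 5, 2), and n·(−18, −24, 33) − 12 = −30.
|n| = √(4 + 25 + 4) = √33, so the distance is |-30|/√33 = 30/√33.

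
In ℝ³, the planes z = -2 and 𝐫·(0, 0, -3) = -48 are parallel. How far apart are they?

Divide the second equation by -3 to match normals: z = 16.
Both planes have normal n = (0, 0, 1), |n| = 1. Any point on the first plane is at distance |16 − (-2)|/|n| = 18/1 = 18 from the second.

18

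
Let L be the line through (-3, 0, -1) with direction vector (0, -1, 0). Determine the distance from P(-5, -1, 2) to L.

Direction vector d = (0, -1, 0).
AP = (-2, -1, 3); AP·d = 1, |AP|² = 14, |d|² = 1.
distance² = |AP|² − (AP·d)²/|d|² = 14 − 1/1 = 13, so the distance is √13.

√13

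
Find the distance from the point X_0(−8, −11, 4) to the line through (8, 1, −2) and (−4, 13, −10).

2√109

A direction vector is d = (−12, 12, −8).
AP = (−16, −12, 6); AP·d = 0, |AP|² = 436, |d|² = 352.
distance² = |AP|² − (AP·d)²/|d|² = 436 − 0/352 = 436, so the distance is 2√109.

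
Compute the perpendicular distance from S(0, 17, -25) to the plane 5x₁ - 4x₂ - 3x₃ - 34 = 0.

d = |5·0 + (-4)·17 + (-3)·(-25) − 34| / √(25 + 16 + 9) = |-27| / (5√2) = 27/(5√2).

27/(5√2)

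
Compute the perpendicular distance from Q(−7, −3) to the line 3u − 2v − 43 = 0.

58√13/13

The normal to the line is n = (3, −2) with |n| = √13.
|n·Q − 43| = |-15 − 43| = 58, so the distance is 58/√13.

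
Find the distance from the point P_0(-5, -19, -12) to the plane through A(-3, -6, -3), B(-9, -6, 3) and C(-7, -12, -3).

AB = (-6, 0, 6) and AC = (-4, -6, 0), so a normal is n = AB × AC = (36, -24, 36).
Then n·(-5, -19, -12) - (-72) = -84.
|n| = √(1296 + 576 + 1296) = 12√22, so the distance is |-84|/(12√22) = 7/√22.

7√22/22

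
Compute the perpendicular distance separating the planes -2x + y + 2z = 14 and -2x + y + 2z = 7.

Both planes have normal n = (-2, 1, 2), |n| = 3. Any point on the first plane is at distance |7 − 14|/|n| = 7/3 from the second.

7/3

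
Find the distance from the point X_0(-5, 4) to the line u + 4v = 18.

7/√17

The normal to the line is n = (1, 4) with |n| = √17.
|n·X_0 − 18| = |11 − 18| = 7, so the distance is 7/√17.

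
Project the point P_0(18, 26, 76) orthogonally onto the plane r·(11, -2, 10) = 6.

(-26, 34, 36)

n = (11, -2, 10), |n|² = 225, and n·P_0 − 6 = 900.
t = 900/225 = 4, so the foot is P_0 − t·n = (18, 26, 76) − 4·(11, -2, 10) = (-26, 34, 36).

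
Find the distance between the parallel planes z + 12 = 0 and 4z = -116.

Divide the second equation by 4 to match normals: z = -29.
Both planes have normal n = (0, 0, 1), |n| = 1. Any point on the first plane is at distance |(-29) − (-12)|/|n| = 17/1 = 17 from the second.

17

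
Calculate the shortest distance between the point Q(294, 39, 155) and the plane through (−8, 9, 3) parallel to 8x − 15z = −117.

Parallel planes share the normal n = (8, 0, −15); since (−8, 9, 3) lies on the plane, its equation is 8x − 15z = -109.
d = |8·294 + (-15)·155 − (-109)| / √(64 + 0 + 225) = |136| / 17 = 8.

8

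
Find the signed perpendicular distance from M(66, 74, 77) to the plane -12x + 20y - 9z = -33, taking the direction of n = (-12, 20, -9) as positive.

n·M − (-33) = 28.
|n| = 25, so the signed distance is 28/25.

28/25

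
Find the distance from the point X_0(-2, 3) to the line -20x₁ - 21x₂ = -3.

The normal to the line is n = (-20, -21) with |n| = 29.
|n·X_0 − (-3)| = |-23 − (-3)| = 20, so the distance is 20/29.

20/29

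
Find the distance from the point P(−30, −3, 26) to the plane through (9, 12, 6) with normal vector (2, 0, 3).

The plane has equation n·(r − (9, 12, 6)) = 0, i.e. n·r = 36.
Then n·(−30, −3, 26) − 36 = −18.
|n| = √(4 + 0 + 9) = √13, so the distance is |-18|/√13 = 18√13/13.

18√13/13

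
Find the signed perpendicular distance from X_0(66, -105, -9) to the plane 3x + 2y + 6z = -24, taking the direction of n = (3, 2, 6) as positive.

n·X_0 − (-24) = -42.
|n| = 7, so the signed distance is -42/7 = -6.

-6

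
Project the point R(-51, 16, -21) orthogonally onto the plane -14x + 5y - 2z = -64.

n = (-14, 5, -2), |n|² = 225, and n·R − (-64) = 900.
t = 900/225 = 4, so the foot is R − t·n = (-51, 16, -21) − 4·(-14, 5, -2) = (5, -4, -13).

(5, -4, -13)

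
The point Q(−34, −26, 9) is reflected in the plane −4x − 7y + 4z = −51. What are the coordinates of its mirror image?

(6, 44, -31)

n = (−4, −7, 4), |n|² = 81, n·Q − (-51) = 405, so t = 405/81 = 5.
Foot F = Q − 5·n = (−14, 9, −11); the reflection is 2F − Q = (6, 44, −31).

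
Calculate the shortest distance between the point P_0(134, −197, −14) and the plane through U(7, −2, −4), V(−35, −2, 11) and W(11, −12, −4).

7

UV = (−42, 0, 15) and UW = (4, −10, 0), so a normal is n = UV × UW = (150, 60, 420).
n = (150, 60, 420); n·P − (-750) = 3150; |n| = 450; distance = 3150/450 = 7.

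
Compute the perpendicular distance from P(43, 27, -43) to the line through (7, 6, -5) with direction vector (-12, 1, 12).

2√145

Direction vector d = (-12, 1, 12).
AP = (36, 21, -38), and AP × d = (290, 24, 288).
|AP × d|² = 167620 and |d|² = 289, so the distance is √(167620/289) = √580 = 2√145.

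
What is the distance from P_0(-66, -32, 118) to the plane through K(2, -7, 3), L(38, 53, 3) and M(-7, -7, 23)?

KL = (36, 60, 0) and KM = (-9, 0, 20), so a normal is n = KL × KM = (1200, -720, 540).
d = |1200·(-66) + (-720)·(-32) + 540·118 − 9060| / √(1440000 + 518400 + 291600) = |-1500| / 1500 = 1.

1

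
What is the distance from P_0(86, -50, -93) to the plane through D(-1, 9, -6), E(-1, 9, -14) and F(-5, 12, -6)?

DE = (0, 0, -8) and DF = (-4, 3, 0), so a normal is n = DE × DF = (24, 32, 0).
d = |24·86 + 32·(-50) − 264| / √(576 + 1024 + 0) = |200| / 40 = 5.

5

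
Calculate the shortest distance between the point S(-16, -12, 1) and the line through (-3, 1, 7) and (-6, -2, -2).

A direction vector is d = (-3, -3, -9).
AP = (-13, -13, -6); AP·d = 132, |AP|² = 374, |d|² = 99.
distance² = |AP|² − (AP·d)²/|d|² = 374 − 17424/99 = 198, so the distance is 3√22.

3√22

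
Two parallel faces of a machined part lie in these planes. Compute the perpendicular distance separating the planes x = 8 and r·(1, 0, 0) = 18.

10

With common normal n = (1, 0, 0) (|n| = 1), the distance is |8 − 18|/|n| = 10/1 = 10.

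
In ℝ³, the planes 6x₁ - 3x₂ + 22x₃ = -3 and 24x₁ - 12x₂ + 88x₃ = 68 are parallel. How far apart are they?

Divide the second equation by 4 to match normals: 6x₁ - 3x₂ + 22x₃ = 17.
Both planes have normal n = (6, -3, 22), |n| = 23. Any point on the first plane is at distance |17 − (-3)|/|n| = 20/23 from the second.

20/23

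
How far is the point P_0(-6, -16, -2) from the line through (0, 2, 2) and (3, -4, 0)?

A direction vector is d = (3, -6, -2).
AP = (-6, -18, -4); AP·d = 98, |AP|² = 376, |d|² = 49.
distance² = |AP|² − (AP·d)²/|d|² = 376 − 9604/49 = 180, so the distance is 6√5.

6√5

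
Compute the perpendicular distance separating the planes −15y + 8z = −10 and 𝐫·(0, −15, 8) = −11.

Both planes have normal n = (0, −15, 8), |n| = 17. Any point on the first plane is at distance |(-11) − (-10)|/|n| = 1/17 from the second.

1/17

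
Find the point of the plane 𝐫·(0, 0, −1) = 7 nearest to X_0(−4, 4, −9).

(-4, 4, -7)

The perpendicular from X_0 has direction n = (0, 0, −1): r = (−4, 4, −9) + μ(0, 0, −1).
Substitute into the plane: n·(X_0 + μn) = 7 gives 9 + 1μ = 7, so μ = -2.
Foot = (−4, 4, −9) + (-2)·(0, 0, −1) = (−4, 4, −7).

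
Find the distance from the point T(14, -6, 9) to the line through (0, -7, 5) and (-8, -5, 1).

A direction vector is d = (-8, 2, -4).
AP = (14, 1, 4); AP·d = -126, |AP|² = 213, |d|² = 84.
distance² = |AP|² − (AP·d)²/|d|² = 213 − 15876/84 = 24, so the distance is 2√6.

2√6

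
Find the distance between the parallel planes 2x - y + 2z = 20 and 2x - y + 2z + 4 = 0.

8

Both planes have normal n = (2, -1, 2), |n| = 3. Any point on the first plane is at distance |(-4) − 20|/|n| = 24/3 = 8 from the second.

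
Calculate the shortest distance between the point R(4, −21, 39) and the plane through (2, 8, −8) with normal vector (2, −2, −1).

5

The plane has equation n·(r − (2, 8, −8)) = 0, i.e. n·r = -4.
d = |2·4 + (-2)·(-21) + (-1)·39 − (-4)| / √(4 + 4 + 1) = |15| / 3 = 5.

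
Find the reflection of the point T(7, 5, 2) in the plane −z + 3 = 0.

With n = (0, 0, −1), the signed offset is (n·T − (-3))/|n|² = 1/1 = 1.
T' = T − 2t·n = (7, 5, 2) − 2·(0, 0, −1) = (7, 5, 4).

(7, 5, 4)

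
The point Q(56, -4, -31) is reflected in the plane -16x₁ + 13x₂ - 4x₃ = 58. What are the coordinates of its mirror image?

With n = (-16, 13, -4), the signed offset is (n·Q − 58)/|n|² = -882/441 = -2.
Q' = Q − 2t·n = (56, -4, -31) − (-4)·(-16, 13, -4) = (-8, 48, -47).

(-8, 48, -47)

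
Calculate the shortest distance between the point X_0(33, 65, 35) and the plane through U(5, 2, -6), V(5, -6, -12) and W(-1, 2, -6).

UV = (0, -8, -6) and UW = (-6, 0, 0), so a normal is n = UV × UW = (0, 36, -48).
Then n·(33, 65, 35) - 360 = 300.
|n| = √(0 + 1296 + 2304) = 60, so the distance is |300|/60 = 5.

5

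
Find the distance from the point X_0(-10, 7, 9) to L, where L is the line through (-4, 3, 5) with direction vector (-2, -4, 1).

Direction vector d = (-2, -4, 1).
AP = (-6, 4, 4); AP·d = 0, |AP|² = 68, |d|² = 21.
distance² = |AP|² − (AP·d)²/|d|² = 68 − 0/21 = 68, so the distance is 2√17.

2√17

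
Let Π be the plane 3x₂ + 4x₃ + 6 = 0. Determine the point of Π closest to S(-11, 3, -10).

The perpendicular from S has direction n = (0, 3, 4): r = (-11, 3, -10) + λ(0, 3, 4).
Substitute into the plane: n·(S + λn) = -6 gives -31 + 25λ = -6, so λ = 1.
Foot = (-11, 3, -10) + 1·(0, 3, 4) = (-11, 6, -6).

(-11, 6, -6)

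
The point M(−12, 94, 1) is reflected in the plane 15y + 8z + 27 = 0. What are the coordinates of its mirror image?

(-12, -56, -79)

n = (0, 15, 8), |n|² = 289, n·M − (-27) = 1445, so t = 1445/289 = 5.
Foot F = M − 5·n = (−12, 19, −39); the reflection is 2F − M = (−12, −56, −79).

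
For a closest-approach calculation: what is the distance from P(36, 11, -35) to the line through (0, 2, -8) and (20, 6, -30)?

9

A direction vector is d = (20, 4, -22).
AP = (36, 9, -27); AP·d = 1350, |AP|² = 2106, |d|² = 900.
distance² = |AP|² − (AP·d)²/|d|² = 2106 − 1822500/900 = 81, so the distance is 9.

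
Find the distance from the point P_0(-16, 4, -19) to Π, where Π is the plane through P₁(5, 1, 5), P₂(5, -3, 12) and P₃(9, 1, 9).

1

P₁P₂ = (0, -4, 7) and P₁P₃ = (4, 0, 4), so a normal is n = P₁P₂ × P₁P₃ = (-16, 28, 16).
d = |(-16)·(-16) + 28·4 + 16·(-19) − 28| / √(256 + 784 + 256) = |36| / 36 = 1.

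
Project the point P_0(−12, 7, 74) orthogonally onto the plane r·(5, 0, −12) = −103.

The perpendicular from P_0 has direction n = (5, 0, −12): r = (−12, 7, 74) + t(5, 0, −12).
Substitute into the plane: n·(P_0 + tn) = -103 gives -948 + 169t = -103, so t = 5.
Foot = (−12, 7, 74) + 5·(5, 0, −12) = (13, 7, 14).

(13, 7, 14)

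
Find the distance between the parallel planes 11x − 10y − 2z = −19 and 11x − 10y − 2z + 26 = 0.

7/15

Both planes have normal n = (11, −10, −2), |n| = 15. Any point on the first plane is at distance |(-26) − (-19)|/|n| = 7/15 from the second.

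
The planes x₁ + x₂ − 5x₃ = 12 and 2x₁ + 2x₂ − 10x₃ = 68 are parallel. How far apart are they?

22/(3√3)

Divide the second equation by 2 to match normals: x₁ + x₂ − 5x₃ = 34.
Both planes have normal n = (1, 1, −5), |n| = 3√3. Any point on the first plane is at distance |34 − 12|/|n| = 22/(3√3) = 22√3/9 from the second.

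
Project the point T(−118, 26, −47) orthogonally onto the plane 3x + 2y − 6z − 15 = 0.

(-811/7, 192/7, -359/7)

n = (3, 2, −6), |n|² = 49, and n·T − 15 = -35.
t = -35/49 = -5/7, so the foot is T − t·n = (−118, 26, −47) − (-5/7)·(3, 2, −6) = (−811/7, 192/7, −359/7).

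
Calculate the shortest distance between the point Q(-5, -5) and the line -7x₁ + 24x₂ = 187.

d = |(-7)·(-5) + 24·(-5) − 187| / √(49 + 576) = |-272|/25 = 272/25.

272/25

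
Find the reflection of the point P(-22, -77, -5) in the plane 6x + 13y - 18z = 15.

(2, -25, -77)

With n = (6, 13, -18), the signed offset is (n·P − 15)/|n|² = -1058/529 = -2.
P' = P − 2t·n = (-22, -77, -5) − (-4)·(6, 13, -18) = (2, -25, -77).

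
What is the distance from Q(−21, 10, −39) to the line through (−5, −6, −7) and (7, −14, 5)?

A direction vector is d = (12, −8, 12).
AP = (−16, 16, −32), and AP × d = (−64, −192, −64).
|AP × d|² = 45056 and |d|² = 352, so the distance is √(45056/352) = √128 = 8√2.

8√2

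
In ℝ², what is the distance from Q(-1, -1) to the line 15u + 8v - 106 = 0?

The normal to the line is n = (15, 8) with |n| = 17.
|n·Q − 106| = |-23 − 106| = 129, so the distance is 129/17.

129/17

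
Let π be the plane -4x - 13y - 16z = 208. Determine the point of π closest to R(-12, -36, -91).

(4, 16, -27)

The perpendicular from R has direction n = (-4, -13, -16): r = (-12, -36, -91) + t(-4, -13, -16).
Substitute into the plane: n·(R + tn) = 208 gives 1972 + 441t = 208, so t = -4.
Foot = (-12, -36, -91) + (-4)·(-4, -13, -16) = (4, 16, -27).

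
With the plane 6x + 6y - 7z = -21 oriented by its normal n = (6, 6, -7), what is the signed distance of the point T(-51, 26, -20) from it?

n·T − (-21) = 11.
|n| = 11, so the signed distance is 11/11 = 1.

1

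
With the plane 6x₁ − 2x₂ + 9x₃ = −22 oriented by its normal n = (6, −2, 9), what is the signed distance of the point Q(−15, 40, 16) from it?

-4/11

n·Q − (-22) = -4.
|n| = 11, so the signed distance is -4/11.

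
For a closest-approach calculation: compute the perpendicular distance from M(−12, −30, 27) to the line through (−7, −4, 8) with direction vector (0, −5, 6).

Direction vector d = (0, −5, 6).
AP = (−5, −26, 19), and AP × d = (−61, 30, 25).
|AP × d|² = 5246 and |d|² = 61, so the distance is √(5246/61) = √86.

√86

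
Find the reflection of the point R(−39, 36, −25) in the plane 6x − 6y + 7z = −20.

With n = (6, −6, 7), the signed offset is (n·R − (-20))/|n|² = -605/121 = -5.
R' = R − 2t·n = (−39, 36, −25) − (-10)·(6, −6, 7) = (21, −24, 45).

(21, -24, 45)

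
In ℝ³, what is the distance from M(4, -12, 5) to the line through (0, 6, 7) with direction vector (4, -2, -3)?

2√57

Direction vector d = (4, -2, -3).
AP = (4, -18, -2); AP·d = 58, |AP|² = 344, |d|² = 29.
distance² = |AP|² − (AP·d)²/|d|² = 344 − 3364/29 = 228, so the distance is 2√57.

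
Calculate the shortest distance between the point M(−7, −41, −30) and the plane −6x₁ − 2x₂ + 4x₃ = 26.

Normal vector n = (−6, −2, 4), and n·(−7, −41, −30) − 26 = −22.
|n| = √(36 + 4 + 16) = 2√14, so the distance is |-22|/(2√14) = 11/√14.

11√14/14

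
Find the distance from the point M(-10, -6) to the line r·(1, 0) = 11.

The normal to the line is n = (1, 0) with |n| = 1.
|n·M − 11| = |-10 − 11| = 21, so the distance is 21/1 = 21.

21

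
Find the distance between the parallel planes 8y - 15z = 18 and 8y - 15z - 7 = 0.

11/17

Both planes have normal n = (0, 8, -15), |n| = 17. Any point on the first plane is at distance |7 − 18|/|n| = 11/17 from the second.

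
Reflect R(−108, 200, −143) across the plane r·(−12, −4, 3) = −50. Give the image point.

(-1188/13, 2672/13, -1913/13)

n = (−12, −4, 3), |n|² = 169, n·R − (-50) = 117, so t = 117/169 = 9/13.
Foot F = R − (9/13)·n = (−1296/13, 2636/13, −1886/13); the reflection is 2F − R = (−1188/13, 2672/13, −1913/13).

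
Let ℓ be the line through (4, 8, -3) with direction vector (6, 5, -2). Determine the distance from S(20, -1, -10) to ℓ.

Direction vector d = (6, 5, -2).
AP = (16, -9, -7), and AP × d = (53, -10, 134).
|AP × d|² = 20865 and |d|² = 65, so the distance is √(20865/65) = √321.

√321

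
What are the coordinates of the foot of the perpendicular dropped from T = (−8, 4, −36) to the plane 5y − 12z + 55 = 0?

n = (0, 5, −12), |n|² = 169, and n·T − (-55) = 507.
t = 507/169 = 3, so the foot is T − t·n = (−8, 4, −36) − 3·(0, 5, −12) = (−8, −11, 0).

(-8, -11, 0)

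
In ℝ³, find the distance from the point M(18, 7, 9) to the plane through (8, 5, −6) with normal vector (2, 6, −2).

1/√11

The plane has equation n·(r − (8, 5, −6)) = 0, i.e. n·r = 58.
Then n·(18, 7, 9) − 58 = 2.
|n| = √(4 + 36 + 4) = 2√11, so the distance is |2|/(2√11) = √11/11.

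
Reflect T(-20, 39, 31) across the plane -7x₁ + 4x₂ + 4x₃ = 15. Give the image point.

(50, -1, -9)

With n = (-7, 4, 4), the signed offset is (n·T − 15)/|n|² = 405/81 = 5.
T' = T − 2t·n = (-20, 39, 31) − 10·(-7, 4, 4) = (50, -1, -9).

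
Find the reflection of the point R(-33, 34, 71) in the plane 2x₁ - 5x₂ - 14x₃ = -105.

(-13, -16, -69)

n = (2, -5, -14), |n|² = 225, n·R − (-105) = -1125, so t = -1125/225 = -5.
Foot F = R − (-5)·n = (-23, 9, 1); the reflection is 2F − R = (-13, -16, -69).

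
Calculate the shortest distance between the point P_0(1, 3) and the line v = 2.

1

d = |0·1 + 1·3 − 2| / √(0 + 1) = |1|/1 = 1.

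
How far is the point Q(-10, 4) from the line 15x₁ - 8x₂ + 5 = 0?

d = |15·(-10) + (-8)·4 − (-5)| / √(225 + 64) = |-177|/17 = 177/17.

177/17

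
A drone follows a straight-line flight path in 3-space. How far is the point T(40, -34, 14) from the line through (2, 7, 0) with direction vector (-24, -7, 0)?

Direction vector d = (-24, -7, 0).
AP = (38, -41, 14); AP·d = -625, |AP|² = 3321, |d|² = 625.
distance² = |AP|² − (AP·d)²/|d|² = 3321 − 390625/625 = 2696, so the distance is 2√674.

2√674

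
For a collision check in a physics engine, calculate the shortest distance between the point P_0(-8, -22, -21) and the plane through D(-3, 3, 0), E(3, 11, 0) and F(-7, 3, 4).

29√41/41

DE = (6, 8, 0) and DF = (-4, 0, 4), so a normal is n = DE × DF = (32, -24, 32).
Then n·(-8, -22, -21) - (-168) = -232.
|n| = √(1024 + 576 + 1024) = 8√41, so the distance is |-232|/(8√41) = 29√41/41.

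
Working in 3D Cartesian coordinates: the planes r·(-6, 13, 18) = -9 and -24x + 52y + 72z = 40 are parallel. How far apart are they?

19/23

Divide the second equation by 4 to match normals: -6x + 13y + 18z = 10.
With common normal n = (-6, 13, 18) (|n| = 23), the distance is |(-9) − 10|/|n| = 19/23.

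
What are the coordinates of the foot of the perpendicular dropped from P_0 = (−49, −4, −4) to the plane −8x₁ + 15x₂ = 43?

(-41, -19, -4)

The perpendicular from P_0 has direction n = (−8, 15, 0): r = (−49, −4, −4) + μ(−8, 15, 0).
Substitute into the plane: n·(P_0 + μn) = 43 gives 332 + 289μ = 43, so μ = -1.
Foot = (−49, −4, −4) + (-1)·(−8, 15, 0) = (−41, −19, −4).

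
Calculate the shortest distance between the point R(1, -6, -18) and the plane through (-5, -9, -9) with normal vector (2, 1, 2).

The plane has equation n·(r − (-5, -9, -9)) = 0, i.e. n·r = -37.
Then n·(1, -6, -18) - (-37) = -3.
|n| = √(4 + 1 + 4) = 3, so the distance is |-3|/3 = 1.

1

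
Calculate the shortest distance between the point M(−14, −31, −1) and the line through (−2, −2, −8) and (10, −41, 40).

A direction vector is d = (12, −39, 48).
AP = (−12, −29, 7), and AP × d = (−1119, 660, 816).
|AP × d|² = 2353617 and |d|² = 3969, so the distance is √(2353617/3969) = √593.

√593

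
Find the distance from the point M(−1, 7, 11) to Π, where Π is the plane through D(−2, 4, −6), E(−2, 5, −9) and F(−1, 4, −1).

DE = (0, 1, −3) and DF = (1, 0, 5), so a normal is n = DE × DF = (5, −3, −1).
Then n·(−1, 7, 11) − (−16) = −21.
|n| = √(25 + 9 + 1) = √35, so the distance is |-21|/√35 = 3√35/5.

3√35/5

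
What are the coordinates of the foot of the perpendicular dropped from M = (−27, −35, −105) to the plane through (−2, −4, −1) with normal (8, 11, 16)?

n = (8, 11, 16), |n|² = 441, and n·M − (-76) = -2205.
t = -2205/441 = -5, so the foot is M − t·n = (−27, −35, −105) − (-5)·(8, 11, 16) = (13, 20, −25).

(13, 20, -25)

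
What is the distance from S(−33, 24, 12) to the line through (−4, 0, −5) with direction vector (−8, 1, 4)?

√410

Direction vector d = (−8, 1, 4).
AP = (−29, 24, 17); AP·d = 324, |AP|² = 1706, |d|² = 81.
distance² = |AP|² − (AP·d)²/|d|² = 1706 − 104976/81 = 410, so the distance is √410.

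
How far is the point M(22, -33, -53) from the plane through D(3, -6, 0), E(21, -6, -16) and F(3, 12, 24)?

DE = (18, 0, -16) and DF = (0, 18, 24), so a normal is n = DE × DF = (288, -432, 324).
Then n·(22, -33, -53) - 3456 = -36.
|n| = √(82944 + 186624 + 104976) = 612, so the distance is |-36|/612 = 1/17.

1/17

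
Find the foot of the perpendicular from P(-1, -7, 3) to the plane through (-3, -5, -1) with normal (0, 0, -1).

The perpendicular from P has direction n = (0, 0, -1): r = (-1, -7, 3) + λ(0, 0, -1).
Substitute into the plane: n·(P + λn) = 1 gives -3 + 1λ = 1, so λ = 4.
Foot = (-1, -7, 3) + 4·(0, 0, -1) = (-1, -7, -1).

(-1, -7, -1)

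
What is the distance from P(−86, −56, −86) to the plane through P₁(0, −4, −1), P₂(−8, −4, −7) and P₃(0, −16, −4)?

15√26/13

P₁P₂ = (−8, 0, −6) and P₁P₃ = (0, −12, −3), so a normal is n = P₁P₂ × P₁P₃ = (−72, −24, 96).
d = |(-72)·(-86) + (-24)·(-56) + 96·(-86) − 0| / √(5184 + 576 + 9216) = |-720| / (24√26) = 15√26/13.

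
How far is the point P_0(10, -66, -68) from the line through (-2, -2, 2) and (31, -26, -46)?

2√521

A direction vector is d = (33, -24, -48).
AP = (12, -64, -70), and AP × d = (1392, -1734, 1824).
|AP × d|² = 8271396 and |d|² = 3969, so the distance is √(8271396/3969) = √2084 = 2√521.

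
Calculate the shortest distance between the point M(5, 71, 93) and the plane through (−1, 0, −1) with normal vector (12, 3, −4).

7

The plane has equation n·(r − (−1, 0, −1)) = 0, i.e. n·r = -8.
Then n·(5, 71, 93) − (−8) = −91.
|n| = √(144 + 9 + 16) = 13, so the distance is |-91|/13 = 7.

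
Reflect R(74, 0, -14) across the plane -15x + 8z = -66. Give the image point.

(-46, 0, 50)

n = (-15, 0, 8), |n|² = 289, n·R − (-66) = -1156, so t = -1156/289 = -4.
Foot F = R − (-4)·n = (14, 0, 18); the reflection is 2F − R = (-46, 0, 50).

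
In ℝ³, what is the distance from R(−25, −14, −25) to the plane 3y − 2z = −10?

n = (0, 3, −2); n·P − (-10) = 18; |n| = √13; distance = 18/√13 = 18√13/13.

18/√13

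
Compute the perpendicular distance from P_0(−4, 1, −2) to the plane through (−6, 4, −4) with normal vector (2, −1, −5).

The plane has equation n·(r − (−6, 4, −4)) = 0, i.e. n·r = 4.
Then n·(−4, 1, −2) − 4 = −3.
|n| = √(4 + 1 + 25) = √30, so the distance is |-3|/√30 = 3/√30.

3/√30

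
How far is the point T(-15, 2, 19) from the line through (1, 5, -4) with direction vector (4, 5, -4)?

Direction vector d = (4, 5, -4).
AP = (-16, -3, 23), and AP × d = (-103, 28, -68).
|AP × d|² = 16017 and |d|² = 57, so the distance is √(16017/57) = √281.

√281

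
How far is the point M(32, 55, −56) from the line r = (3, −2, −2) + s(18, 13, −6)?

√2245

Direction vector d = (18, 13, −6).
AP = (29, 57, −54); AP·d = 1587, |AP|² = 7006, |d|² = 529.
distance² = |AP|² − (AP·d)²/|d|² = 7006 − 2518569/529 = 2245, so the distance is √2245.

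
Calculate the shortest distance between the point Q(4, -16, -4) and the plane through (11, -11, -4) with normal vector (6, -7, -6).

7/11

The plane has equation n·(r − (11, -11, -4)) = 0, i.e. n·r = 167.
d = |6·4 + (-7)·(-16) + (-6)·(-4) − 167| / √(36 + 49 + 36) = |-7| / 11 = 7/11.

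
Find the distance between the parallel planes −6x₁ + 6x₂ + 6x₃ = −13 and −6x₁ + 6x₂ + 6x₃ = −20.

Both planes have normal n = (−6, 6, 6), |n| = 6√3. Any point on the first plane is at distance |(-20) − (-13)|/|n| = 7/(6√3) from the second.

7/(6√3)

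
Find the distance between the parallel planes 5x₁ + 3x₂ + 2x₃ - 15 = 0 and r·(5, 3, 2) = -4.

19/√38

With common normal n = (5, 3, 2) (|n| = √38), the distance is |15 − (-4)|/|n| = 19/√38.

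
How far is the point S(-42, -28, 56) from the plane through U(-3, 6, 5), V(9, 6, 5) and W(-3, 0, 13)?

17/5

UV = (12, 0, 0) and UW = (0, -6, 8), so a normal is n = UV × UW = (0, -96, -72).
Then n·(-42, -28, 56) - (-936) = -408.
|n| = √(0 + 9216 + 5184) = 120, so the distance is |-408|/120 = 17/5.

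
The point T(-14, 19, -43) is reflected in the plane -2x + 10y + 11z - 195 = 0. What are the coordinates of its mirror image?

(-22, 59, 1)

With n = (-2, 10, 11), the signed offset is (n·T − 195)/|n|² = -450/225 = -2.
T' = T − 2t·n = (-14, 19, -43) − (-4)·(-2, 10, 11) = (-22, 59, 1).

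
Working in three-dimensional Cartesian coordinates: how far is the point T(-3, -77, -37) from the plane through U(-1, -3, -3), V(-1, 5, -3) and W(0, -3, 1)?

26/√17

UV = (0, 8, 0) and UW = (1, 0, 4), so a normal is n = UV × UW = (32, 0, -8).
Then n·(-3, -77, -37) - (-8) = 208.
|n| = √(1024 + 0 + 64) = 8√17, so the distance is |208|/(8√17) = 26/√17.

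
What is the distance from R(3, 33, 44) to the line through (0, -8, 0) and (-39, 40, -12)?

7√65

A direction vector is d = (-39, 48, -12).
AP = (3, 41, 44); AP·d = 1323, |AP|² = 3626, |d|² = 3969.
distance² = |AP|² − (AP·d)²/|d|² = 3626 − 1750329/3969 = 3185, so the distance is 7√65.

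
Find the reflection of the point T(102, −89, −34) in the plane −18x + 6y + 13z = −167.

n = (−18, 6, 13), |n|² = 529, n·T − (-167) = -2645, so t = -2645/529 = -5.
Foot F = T − (-5)·n = (12, −59, 31); the reflection is 2F − T = (−78, −29, 96).

(-78, -29, 96)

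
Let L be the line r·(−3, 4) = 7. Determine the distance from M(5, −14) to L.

78/5

d = |(-3)·5 + 4·(-14) − 7| / √(9 + 16) = |-78|/5 = 78/5.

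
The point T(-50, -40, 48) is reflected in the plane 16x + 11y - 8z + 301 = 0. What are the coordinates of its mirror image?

With n = (16, 11, -8), the signed offset is (n·T − (-301))/|n|² = -1323/441 = -3.
T' = T − 2t·n = (-50, -40, 48) − (-6)·(16, 11, -8) = (46, 26, 0).

(46, 26, 0)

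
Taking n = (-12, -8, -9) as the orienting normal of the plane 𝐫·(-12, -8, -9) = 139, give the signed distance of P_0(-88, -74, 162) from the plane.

n·P_0 − 139 = 51.
|n| = 17, so the signed distance is 51/17 = 3.

3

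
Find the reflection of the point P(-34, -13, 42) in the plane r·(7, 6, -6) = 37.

(36, 47, -18)

With n = (7, 6, -6), the signed offset is (n·P − 37)/|n|² = -605/121 = -5.
P' = P − 2t·n = (-34, -13, 42) − (-10)·(7, 6, -6) = (36, 47, -18).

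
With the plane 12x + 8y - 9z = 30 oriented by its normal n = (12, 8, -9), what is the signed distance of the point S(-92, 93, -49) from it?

3

n·S − 30 = 51.
|n| = 17, so the signed distance is 51/17 = 3.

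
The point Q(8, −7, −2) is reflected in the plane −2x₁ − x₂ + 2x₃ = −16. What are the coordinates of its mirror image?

n = (−2, −1, 2), |n|² = 9, n·Q − (-16) = 3, so t = 3/9 = 1/3.
Foot F = Q − (1/3)·n = (26/3, −20/3, −8/3); the reflection is 2F − Q = (28/3, −19/3, −10/3).

(28/3, -19/3, -10/3)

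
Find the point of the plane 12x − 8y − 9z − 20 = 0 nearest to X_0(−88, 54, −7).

n = (12, −8, −9), |n|² = 289, and n·X_0 − 20 = -1445.
t = -1445/289 = -5, so the foot is X_0 − t·n = (−88, 54, −7) − (-5)·(12, −8, −9) = (−28, 14, −52).

(-28, 14, -52)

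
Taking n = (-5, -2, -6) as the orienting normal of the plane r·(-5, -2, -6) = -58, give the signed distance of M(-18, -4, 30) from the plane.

-24/√65

n·M − (-58) = -24.
|n| = √65, so the signed distance is -24/√65.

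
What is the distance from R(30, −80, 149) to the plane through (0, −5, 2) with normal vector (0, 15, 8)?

The plane has equation n·(r − (0, −5, 2)) = 0, i.e. n·r = -59.
Then n·(30, −80, 149) − (−59) = 51.
|n| = √(0 + 225 + 64) = 17, so the distance is |51|/17 = 3.

3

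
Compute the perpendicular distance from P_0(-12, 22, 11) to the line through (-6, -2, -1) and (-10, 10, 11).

A direction vector is d = (-4, 12, 12).
AP = (-6, 24, 12), and AP × d = (144, 24, 24).
|AP × d|² = 21888 and |d|² = 304, so the distance is √(21888/304) = √72 = 6√2.

6√2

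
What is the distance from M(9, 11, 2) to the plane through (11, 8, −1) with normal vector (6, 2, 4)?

The plane has equation n·(r − (11, 8, −1)) = 0, i.e. n·r = 78.
Then n·(9, 11, 2) − 78 = 6.
|n| = √(36 + 4 + 16) = 2√14, so the distance is |6|/(2√14) = 3√14/14.

3/√14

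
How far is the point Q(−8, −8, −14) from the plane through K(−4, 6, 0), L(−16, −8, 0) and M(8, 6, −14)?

KL = (−12, −14, 0) and KM = (12, 0, −14), so a normal is n = KL × KM = (196, −168, 168).
d = |196·(-8) + (-168)·(-8) + 168·(-14) − (-1792)| / √(38416 + 28224 + 28224) = |-784| / 308 = 28/11.

28/11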